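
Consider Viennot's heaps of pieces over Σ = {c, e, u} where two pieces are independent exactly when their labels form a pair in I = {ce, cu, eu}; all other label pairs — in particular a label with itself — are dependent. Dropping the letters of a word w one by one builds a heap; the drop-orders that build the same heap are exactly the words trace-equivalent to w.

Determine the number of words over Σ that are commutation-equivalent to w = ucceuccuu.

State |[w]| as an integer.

630

piece 0:u — minimal
piece 1:c — minimal
piece 2:c rests on {1:c}
piece 3:e — minimal
piece 4:u rests on {0:u}
piece 5:c rests on {2:c}
piece 6:c rests on {5:c}
piece 7:u rests on {4:u}
piece 8:u rests on {7:u}
minimal pieces: {0:u, 1:c, 3:e}
ways to finish when only these pieces remain (= sum over removing one remaining piece with nothing left below it):
  1 left: {3}→1  {6}→1  {8}→1
  2 left: {3,6}→2  {3,8}→2  {5,6}→1  {6,8}→2  {7,8}→1
  3 left: {2,5,6}→1  {3,5,6}→3  {3,6,8}→6  {3,7,8}→3  {4,7,8}→1  {5,6,8}→3  {6,7,8}→3
  4 left: {0,4,7,8}→1  {1,2,5,6}→1  {2,3,5,6}→4  {2,5,6,8}→4  {3,4,7,8}→4  {3,5,6,8}→12  {3,6,7,8}→12  {4,6,7,8}→4  {5,6,7,8}→6
  5 left: {0,3,4,7,8}→5  {0,4,6,7,8}→5  {1,2,3,5,6}→5  {1,2,5,6,8}→5  {2,3,5,6,8}→20  {2,5,6,7,8}→10  {3,4,6,7,8}→20  {3,5,6,7,8}→30  {4,5,6,7,8}→10
  6 left: {0,3,4,6,7,8}→30  {0,4,5,6,7,8}→15  {1,2,3,5,6,8}→30  {1,2,5,6,7,8}→15  {2,3,5,6,7,8}→60  {2,4,5,6,7,8}→20  {3,4,5,6,7,8}→60
  7 left: {0,2,4,5,6,7,8}→35  {0,3,4,5,6,7,8}→105  {1,2,3,5,6,7,8}→105  {1,2,4,5,6,7,8}→35  {2,3,4,5,6,7,8}→140
  placing 0:u first → 280 extensions
  placing 1:c first → 280 extensions
  placing 3:e first → 70 extensions
total linear extensions = 630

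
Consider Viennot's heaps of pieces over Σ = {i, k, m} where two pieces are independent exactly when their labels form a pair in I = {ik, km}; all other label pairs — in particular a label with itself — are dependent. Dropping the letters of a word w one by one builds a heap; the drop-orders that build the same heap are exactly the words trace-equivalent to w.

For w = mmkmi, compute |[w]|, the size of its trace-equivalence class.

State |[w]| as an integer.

5

0(m) covers ∅
1(m) covers 0:m
2(k) covers ∅
3(m) covers 1:m
4(i) covers 3:m
floor of heap: 0:m, 2:k
completions by unplaced set U, small U first (add the entries for U minus each lowest piece of U):
  |U|=1: {2}:1  {4}:1
  |U|=2: {2,4}:2  {3,4}:1
  |U|=3: {1,3,4}:1  {2,3,4}:3
  start at 0(m): 4
  start at 2(k): 1
sum over floor = 5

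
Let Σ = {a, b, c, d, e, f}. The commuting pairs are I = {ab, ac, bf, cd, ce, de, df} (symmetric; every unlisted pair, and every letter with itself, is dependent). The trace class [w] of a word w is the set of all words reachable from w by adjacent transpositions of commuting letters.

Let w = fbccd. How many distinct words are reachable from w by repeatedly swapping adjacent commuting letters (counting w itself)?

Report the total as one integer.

7

#0=f has no predecessor
#1=b has no predecessor
#2=c depends on [0:f, 1:b]
#3=c depends on [2:c]
#4=d depends on [1:b]
sources: [0:f, 1:b]
N(rest) = Σ N(rest − s) over sources s of rest; N(one piece) = 1:
  size 1 → [3]=1  [4]=1
  size 2 → [2,3]=1  [3,4]=2
  size 3 → [0,2,3]=1  [2,3,4]=3
  first=0(f) contributes 3
  first=1(b) contributes 4
|[w]| = 7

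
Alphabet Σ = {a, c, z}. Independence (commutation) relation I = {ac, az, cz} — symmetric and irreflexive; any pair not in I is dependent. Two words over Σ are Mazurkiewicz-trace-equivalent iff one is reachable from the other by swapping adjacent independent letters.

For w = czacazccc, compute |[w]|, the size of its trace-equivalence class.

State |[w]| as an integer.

756

drop 0:c onto floor
drop 1:z onto floor
drop 2:a onto floor
drop 3:c onto {0:c}
drop 4:a onto {2:a}
drop 5:z onto {1:z}
drop 6:c onto {3:c}
drop 7:c onto {6:c}
drop 8:c onto {7:c}
ground layer = {0:c, 1:z, 2:a}
drop-orders for the pieces not yet dropped (sum over which currently-grounded one goes next):
  1 to go: {4} 1  {5} 1  {8} 1
  2 to go: {1,5} 1  {2,4} 1  {4,5} 2  {4,8} 2  {5,8} 2  {7,8} 1
  3 to go: {1,4,5} 3  {1,5,8} 3  {2,4,5} 3  {2,4,8} 3  {4,5,8} 6  {4,7,8} 3  {5,7,8} 3  {6,7,8} 1
  4 to go: {1,2,4,5} 6  {1,4,5,8} 12  {1,5,7,8} 6  {2,4,5,8} 12  {2,4,7,8} 6  {3,6,7,8} 1  {4,5,7,8} 12  {4,6,7,8} 4  {5,6,7,8} 4
  5 to go: {0,3,6,7,8} 1  {1,2,4,5,8} 30  {1,4,5,7,8} 30  {1,5,6,7,8} 10  {2,4,5,7,8} 30  {2,4,6,7,8} 10  {3,4,6,7,8} 5  {3,5,6,7,8} 5  {4,5,6,7,8} 20
  6 to go: {0,3,4,6,7,8} 6  {0,3,5,6,7,8} 6  {1,2,4,5,7,8} 90  {1,3,5,6,7,8} 15  {1,4,5,6,7,8} 60  {2,3,4,6,7,8} 15  {2,4,5,6,7,8} 60  {3,4,5,6,7,8} 30
  7 to go: {0,1,3,5,6,7,8} 21  {0,2,3,4,6,7,8} 21  {0,3,4,5,6,7,8} 42  {1,2,4,5,6,7,8} 210  {1,3,4,5,6,7,8} 105  {2,3,4,5,6,7,8} 105
  if 0:c drops first: 420 orders
  if 1:z drops first: 168 orders
  if 2:a drops first: 168 orders
heap linearizations: 756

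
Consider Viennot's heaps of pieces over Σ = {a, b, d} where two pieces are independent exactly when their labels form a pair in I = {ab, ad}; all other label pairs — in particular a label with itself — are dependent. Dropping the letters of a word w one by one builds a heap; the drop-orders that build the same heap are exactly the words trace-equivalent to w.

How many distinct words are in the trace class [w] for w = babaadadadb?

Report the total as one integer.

462

piece 0:b — minimal
piece 1:a — minimal
piece 2:b rests on {0:b}
piece 3:a rests on {1:a}
piece 4:a rests on {3:a}
piece 5:d rests on {2:b}
piece 6:a rests on {4:a}
piece 7:d rests on {5:d}
piece 8:a rests on {6:a}
piece 9:d rests on {7:d}
piece 10:b rests on {9:d}
minimal pieces: {0:b, 1:a}
ways to finish when only these pieces remain (= sum over removing one remaining piece with nothing left below it):
  1 left: {8}→1  {10}→1
  2 left: {6,8}→1  {8,10}→2  {9,10}→1
  3 left: {4,6,8}→1  {6,8,10}→3  {7,9,10}→1  {8,9,10}→3
  4 left: {3,4,6,8}→1  {4,6,8,10}→4  {5,7,9,10}→1  {6,8,9,10}→6  {7,8,9,10}→4
  5 left: {1,3,4,6,8}→1  {2,5,7,9,10}→1  {3,4,6,8,10}→5  {4,6,8,9,10}→10  {5,7,8,9,10}→5  {6,7,8,9,10}→10
  6 left: {0,2,5,7,9,10}→1  {1,3,4,6,8,10}→6  {2,5,7,8,9,10}→6  {3,4,6,8,9,10}→15  {4,6,7,8,9,10}→20  {5,6,7,8,9,10}→15
  7 left: {0,2,5,7,8,9,10}→7  {1,3,4,6,8,9,10}→21  {2,5,6,7,8,9,10}→21  {3,4,6,7,8,9,10}→35  {4,5,6,7,8,9,10}→35
  8 left: {0,2,5,6,7,8,9,10}→28  {1,3,4,6,7,8,9,10}→56  {2,4,5,6,7,8,9,10}→56  {3,4,5,6,7,8,9,10}→70
  9 left: {0,2,4,5,6,7,8,9,10}→84  {1,3,4,5,6,7,8,9,10}→126  {2,3,4,5,6,7,8,9,10}→126
  placing 0:b first → 252 extensions
  placing 1:a first → 210 extensions
total linear extensions = 462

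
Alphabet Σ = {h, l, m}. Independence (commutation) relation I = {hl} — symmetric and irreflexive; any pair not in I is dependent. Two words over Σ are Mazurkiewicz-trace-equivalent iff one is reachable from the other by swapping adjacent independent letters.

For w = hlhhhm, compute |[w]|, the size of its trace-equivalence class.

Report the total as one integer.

drop 0:h onto floor
drop 1:l onto floor
drop 2:h onto {0:h}
drop 3:h onto {2:h}
drop 4:h onto {3:h}
drop 5:m onto {1:l, 4:h}
ground layer = {0:h, 1:l}
drop-orders for the pieces not yet dropped (sum over which currently-grounded one goes next):
  1 to go: {5} 1
  2 to go: {1,5} 1  {4,5} 1
  3 to go: {1,4,5} 2  {3,4,5} 1
  4 to go: {1,3,4,5} 3  {2,3,4,5} 1
  if 0:h drops first: 4 orders
  if 1:l drops first: 1 orders
heap linearizations: 5

5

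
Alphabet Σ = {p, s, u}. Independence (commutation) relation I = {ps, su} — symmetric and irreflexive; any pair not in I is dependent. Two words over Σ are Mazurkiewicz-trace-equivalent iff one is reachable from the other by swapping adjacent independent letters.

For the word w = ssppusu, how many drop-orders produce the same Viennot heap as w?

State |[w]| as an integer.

piece 0:s — minimal
piece 1:s rests on {0:s}
piece 2:p — minimal
piece 3:p rests on {2:p}
piece 4:u rests on {3:p}
piece 5:s rests on {1:s}
piece 6:u rests on {4:u}
minimal pieces: {0:s, 2:p}
ways to finish when only these pieces remain (= sum over removing one remaining piece with nothing left below it):
  1 left: {5}→1  {6}→1
  2 left: {1,5}→1  {4,6}→1  {5,6}→2
  3 left: {0,1,5}→1  {1,5,6}→3  {3,4,6}→1  {4,5,6}→3
  4 left: {0,1,5,6}→4  {1,4,5,6}→6  {2,3,4,6}→1  {3,4,5,6}→4
  5 left: {0,1,4,5,6}→10  {1,3,4,5,6}→10  {2,3,4,5,6}→5
  placing 0:s first → 15 extensions
  placing 2:p first → 20 extensions
total linear extensions = 35

35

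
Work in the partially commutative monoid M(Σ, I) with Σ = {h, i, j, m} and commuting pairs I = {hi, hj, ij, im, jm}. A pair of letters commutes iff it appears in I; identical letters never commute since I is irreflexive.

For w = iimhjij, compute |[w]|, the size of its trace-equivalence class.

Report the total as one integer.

210

#0=i has no predecessor
#1=i depends on [0:i]
#2=m has no predecessor
#3=h depends on [2:m]
#4=j has no predecessor
#5=i depends on [1:i]
#6=j depends on [4:j]
sources: [0:i, 2:m, 4:j]
N(rest) = Σ N(rest − s) over sources s of rest; N(one piece) = 1:
  size 1 → [3]=1  [5]=1  [6]=1
  size 2 → [1,5]=1  [2,3]=1  [3,5]=2  [3,6]=2  [4,6]=1  [5,6]=2
  size 3 → [0,1,5]=1  [1,3,5]=3  [1,5,6]=3  [2,3,5]=3  [2,3,6]=3  [3,4,6]=3  [3,5,6]=6  [4,5,6]=3
  size 4 → [0,1,3,5]=4  [0,1,5,6]=4  [1,2,3,5]=6  [1,3,5,6]=12  [1,4,5,6]=6  [2,3,4,6]=6  [2,3,5,6]=12  [3,4,5,6]=12
  size 5 → [0,1,2,3,5]=10  [0,1,3,5,6]=20  [0,1,4,5,6]=10  [1,2,3,5,6]=30  [1,3,4,5,6]=30  [2,3,4,5,6]=30
  first=0(i) contributes 90
  first=2(m) contributes 60
  first=4(j) contributes 60
|[w]| = 210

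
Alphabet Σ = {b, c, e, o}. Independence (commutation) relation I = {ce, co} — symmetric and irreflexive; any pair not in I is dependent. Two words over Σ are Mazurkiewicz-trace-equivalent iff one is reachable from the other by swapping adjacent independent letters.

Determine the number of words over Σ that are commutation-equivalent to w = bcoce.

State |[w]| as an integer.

piece 0:b — minimal
piece 1:c rests on {0:b}
piece 2:o rests on {0:b}
piece 3:c rests on {1:c}
piece 4:e rests on {2:o}
minimal pieces: {0:b}
ways to finish when only these pieces remain (= sum over removing one remaining piece with nothing left below it):
  1 left: {3}→1  {4}→1
  2 left: {1,3}→1  {2,4}→1  {3,4}→2
  3 left: {1,3,4}→3  {2,3,4}→3
  placing 0:b first → 6 extensions

6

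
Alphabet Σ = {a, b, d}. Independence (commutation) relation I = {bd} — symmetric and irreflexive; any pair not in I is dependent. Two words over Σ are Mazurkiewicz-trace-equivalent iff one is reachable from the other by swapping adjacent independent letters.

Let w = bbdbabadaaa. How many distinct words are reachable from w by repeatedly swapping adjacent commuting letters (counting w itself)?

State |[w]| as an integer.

4

piece 0:b — minimal
piece 1:b rests on {0:b}
piece 2:d — minimal
piece 3:b rests on {1:b}
piece 4:a rests on {2:d, 3:b}
piece 5:b rests on {4:a}
piece 6:a rests on {5:b}
piece 7:d rests on {6:a}
piece 8:a rests on {7:d}
piece 9:a rests on {8:a}
piece 10:a rests on {9:a}
minimal pieces: {0:b, 2:d}
ways to finish when only these pieces remain (= sum over removing one remaining piece with nothing left below it):
  1 left: {10}→1
  2 left: {9,10}→1
  3 left: {8,9,10}→1
  4 left: {7,8,9,10}→1
  5 left: {6,7,8,9,10}→1
  6 left: {5,6,7,8,9,10}→1
  7 left: {4,5,6,7,8,9,10}→1
  8 left: {2,4,5,6,7,8,9,10}→1  {3,4,5,6,7,8,9,10}→1
  9 left: {1,3,4,5,6,7,8,9,10}→1  {2,3,4,5,6,7,8,9,10}→2
  placing 0:b first → 3 extensions
  placing 2:d first → 1 extensions
total linear extensions = 4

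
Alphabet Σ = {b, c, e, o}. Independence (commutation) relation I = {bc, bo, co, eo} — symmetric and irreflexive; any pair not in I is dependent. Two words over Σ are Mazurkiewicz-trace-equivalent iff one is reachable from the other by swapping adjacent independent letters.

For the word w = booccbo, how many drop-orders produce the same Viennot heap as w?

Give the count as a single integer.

drop 0:b onto floor
drop 1:o onto floor
drop 2:o onto {1:o}
drop 3:c onto floor
drop 4:c onto {3:c}
drop 5:b onto {0:b}
drop 6:o onto {2:o}
ground layer = {0:b, 1:o, 3:c}
drop-orders for the pieces not yet dropped (sum over which currently-grounded one goes next):
  1 to go: {4} 1  {5} 1  {6} 1
  2 to go: {0,5} 1  {2,6} 1  {3,4} 1  {4,5} 2  {4,6} 2  {5,6} 2
  3 to go: {0,4,5} 3  {0,5,6} 3  {1,2,6} 1  {2,4,6} 3  {2,5,6} 3  {3,4,5} 3  {3,4,6} 3  {4,5,6} 6
  4 to go: {0,2,5,6} 6  {0,3,4,5} 6  {0,4,5,6} 12  {1,2,4,6} 4  {1,2,5,6} 4  {2,3,4,6} 6  {2,4,5,6} 12  {3,4,5,6} 12
  5 to go: {0,1,2,5,6} 10  {0,2,4,5,6} 30  {0,3,4,5,6} 30  {1,2,3,4,6} 10  {1,2,4,5,6} 20  {2,3,4,5,6} 30
  if 0:b drops first: 60 orders
  if 1:o drops first: 90 orders
  if 3:c drops first: 60 orders
heap linearizations: 210

210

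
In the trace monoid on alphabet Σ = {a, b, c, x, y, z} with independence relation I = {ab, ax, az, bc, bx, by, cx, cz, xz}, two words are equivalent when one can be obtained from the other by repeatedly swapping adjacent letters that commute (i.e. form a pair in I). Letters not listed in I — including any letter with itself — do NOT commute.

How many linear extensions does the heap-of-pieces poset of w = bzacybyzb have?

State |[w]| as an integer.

22

piece 0:b — minimal
piece 1:z rests on {0:b}
piece 2:a — minimal
piece 3:c rests on {2:a}
piece 4:y rests on {1:z, 3:c}
piece 5:b rests on {1:z}
piece 6:y rests on {4:y}
piece 7:z rests on {5:b, 6:y}
piece 8:b rests on {7:z}
minimal pieces: {0:b, 2:a}
ways to finish when only these pieces remain (= sum over removing one remaining piece with nothing left below it):
  1 left: {8}→1
  2 left: {7,8}→1
  3 left: {5,7,8}→1  {6,7,8}→1
  4 left: {4,6,7,8}→1  {5,6,7,8}→2
  5 left: {3,4,6,7,8}→1  {4,5,6,7,8}→3
  6 left: {1,4,5,6,7,8}→3  {2,3,4,6,7,8}→1  {3,4,5,6,7,8}→4
  7 left: {0,1,4,5,6,7,8}→3  {1,3,4,5,6,7,8}→7  {2,3,4,5,6,7,8}→5
  placing 0:b first → 12 extensions
  placing 2:a first → 10 extensions
total linear extensions = 22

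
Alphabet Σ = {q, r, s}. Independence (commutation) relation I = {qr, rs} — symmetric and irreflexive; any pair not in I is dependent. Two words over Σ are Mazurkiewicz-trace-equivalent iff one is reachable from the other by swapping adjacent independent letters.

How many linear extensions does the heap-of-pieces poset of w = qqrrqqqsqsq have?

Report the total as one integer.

55

0(q) covers ∅
1(q) covers 0:q
2(r) covers ∅
3(r) covers 2:r
4(q) covers 1:q
5(q) covers 4:q
6(q) covers 5:q
7(s) covers 6:q
8(q) covers 7:s
9(s) covers 8:q
10(q) covers 9:s
floor of heap: 0:q, 2:r
completions by unplaced set U, small U first (add the entries for U minus each lowest piece of U):
  |U|=1: {3}:1  {10}:1
  |U|=2: {2,3}:1  {3,10}:2  {9,10}:1
  |U|=3: {2,3,10}:3  {3,9,10}:3  {8,9,10}:1
  |U|=4: {2,3,9,10}:6  {3,8,9,10}:4  {7,8,9,10}:1
  |U|=5: {2,3,8,9,10}:10  {3,7,8,9,10}:5  {6,7,8,9,10}:1
  |U|=6: {2,3,7,8,9,10}:15  {3,6,7,8,9,10}:6  {5,6,7,8,9,10}:1
  |U|=7: {2,3,6,7,8,9,10}:21  {3,5,6,7,8,9,10}:7  {4,5,6,7,8,9,10}:1
  |U|=8: {1,4,5,6,7,8,9,10}:1  {2,3,5,6,7,8,9,10}:28  {3,4,5,6,7,8,9,10}:8
  |U|=9: {0,1,4,5,6,7,8,9,10}:1  {1,3,4,5,6,7,8,9,10}:9  {2,3,4,5,6,7,8,9,10}:36
  start at 0(q): 45
  start at 2(r): 10
sum over floor = 55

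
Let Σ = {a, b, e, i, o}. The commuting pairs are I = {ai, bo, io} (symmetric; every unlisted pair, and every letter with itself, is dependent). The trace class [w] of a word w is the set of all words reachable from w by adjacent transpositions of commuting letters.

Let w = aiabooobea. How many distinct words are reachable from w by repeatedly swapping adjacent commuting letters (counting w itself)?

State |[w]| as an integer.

40

piece 0:a — minimal
piece 1:i — minimal
piece 2:a rests on {0:a}
piece 3:b rests on {1:i, 2:a}
piece 4:o rests on {2:a}
piece 5:o rests on {4:o}
piece 6:o rests on {5:o}
piece 7:b rests on {3:b}
piece 8:e rests on {6:o, 7:b}
piece 9:a rests on {8:e}
minimal pieces: {0:a, 1:i}
ways to finish when only these pieces remain (= sum over removing one remaining piece with nothing left below it):
  1 left: {9}→1
  2 left: {8,9}→1
  3 left: {6,8,9}→1  {7,8,9}→1
  4 left: {3,7,8,9}→1  {5,6,8,9}→1  {6,7,8,9}→2
  5 left: {1,3,7,8,9}→1  {3,6,7,8,9}→3  {4,5,6,8,9}→1  {5,6,7,8,9}→3
  6 left: {1,3,6,7,8,9}→4  {3,5,6,7,8,9}→6  {4,5,6,7,8,9}→4
  7 left: {1,3,5,6,7,8,9}→10  {3,4,5,6,7,8,9}→10
  8 left: {1,3,4,5,6,7,8,9}→20  {2,3,4,5,6,7,8,9}→10
  placing 0:a first → 30 extensions
  placing 1:i first → 10 extensions
total linear extensions = 40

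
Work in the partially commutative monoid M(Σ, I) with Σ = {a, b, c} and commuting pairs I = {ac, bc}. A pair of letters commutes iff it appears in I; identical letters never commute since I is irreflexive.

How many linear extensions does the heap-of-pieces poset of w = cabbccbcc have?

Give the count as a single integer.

piece 0:c — minimal
piece 1:a — minimal
piece 2:b rests on {1:a}
piece 3:b rests on {2:b}
piece 4:c rests on {0:c}
piece 5:c rests on {4:c}
piece 6:b rests on {3:b}
piece 7:c rests on {5:c}
piece 8:c rests on {7:c}
minimal pieces: {0:c, 1:a}
ways to finish when only these pieces remain (= sum over removing one remaining piece with nothing left below it):
  1 left: {6}→1  {8}→1
  2 left: {3,6}→1  {6,8}→2  {7,8}→1
  3 left: {2,3,6}→1  {3,6,8}→3  {5,7,8}→1  {6,7,8}→3
  4 left: {1,2,3,6}→1  {2,3,6,8}→4  {3,6,7,8}→6  {4,5,7,8}→1  {5,6,7,8}→4
  5 left: {0,4,5,7,8}→1  {1,2,3,6,8}→5  {2,3,6,7,8}→10  {3,5,6,7,8}→10  {4,5,6,7,8}→5
  6 left: {0,4,5,6,7,8}→6  {1,2,3,6,7,8}→15  {2,3,5,6,7,8}→20  {3,4,5,6,7,8}→15
  7 left: {0,3,4,5,6,7,8}→21  {1,2,3,5,6,7,8}→35  {2,3,4,5,6,7,8}→35
  placing 0:c first → 70 extensions
  placing 1:a first → 56 extensions
total linear extensions = 126

126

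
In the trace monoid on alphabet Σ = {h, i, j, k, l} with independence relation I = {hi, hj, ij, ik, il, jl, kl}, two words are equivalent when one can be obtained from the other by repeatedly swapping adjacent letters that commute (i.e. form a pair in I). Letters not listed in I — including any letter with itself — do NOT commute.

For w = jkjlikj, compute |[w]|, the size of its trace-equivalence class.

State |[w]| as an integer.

0(j) covers ∅
1(k) covers 0:j
2(j) covers 1:k
3(l) covers ∅
4(i) covers ∅
5(k) covers 2:j
6(j) covers 5:k
floor of heap: 0:j, 3:l, 4:i
completions by unplaced set U, small U first (add the entries for U minus each lowest piece of U):
  |U|=1: {3}:1  {4}:1  {6}:1
  |U|=2: {3,4}:2  {3,6}:2  {4,6}:2  {5,6}:1
  |U|=3: {2,5,6}:1  {3,4,6}:6  {3,5,6}:3  {4,5,6}:3
  |U|=4: {1,2,5,6}:1  {2,3,5,6}:4  {2,4,5,6}:4  {3,4,5,6}:12
  |U|=5: {0,1,2,5,6}:1  {1,2,3,5,6}:5  {1,2,4,5,6}:5  {2,3,4,5,6}:20
  start at 0(j): 30
  start at 3(l): 6
  start at 4(i): 6
sum over floor = 42

42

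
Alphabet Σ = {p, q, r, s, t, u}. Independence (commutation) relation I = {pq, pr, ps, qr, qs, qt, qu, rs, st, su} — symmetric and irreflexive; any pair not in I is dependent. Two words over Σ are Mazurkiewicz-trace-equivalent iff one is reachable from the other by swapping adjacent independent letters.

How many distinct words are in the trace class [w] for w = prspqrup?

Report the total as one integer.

336

#0=p has no predecessor
#1=r has no predecessor
#2=s has no predecessor
#3=p depends on [0:p]
#4=q has no predecessor
#5=r depends on [1:r]
#6=u depends on [3:p, 5:r]
#7=p depends on [6:u]
sources: [0:p, 1:r, 2:s, 4:q]
N(rest) = Σ N(rest − s) over sources s of rest; N(one piece) = 1:
  size 1 → [2]=1  [4]=1  [7]=1
  size 2 → [2,4]=2  [2,7]=2  [4,7]=2  [6,7]=1
  size 3 → [2,4,7]=6  [2,6,7]=3  [3,6,7]=1  [4,6,7]=3  [5,6,7]=1
  size 4 → [0,3,6,7]=1  [1,5,6,7]=1  [2,3,6,7]=4  [2,4,6,7]=12  [2,5,6,7]=4  [3,4,6,7]=4  [3,5,6,7]=2  [4,5,6,7]=4
  size 5 → [0,2,3,6,7]=5  [0,3,4,6,7]=5  [0,3,5,6,7]=3  [1,2,5,6,7]=5  [1,3,5,6,7]=3  [1,4,5,6,7]=5  [2,3,4,6,7]=20  [2,3,5,6,7]=10  [2,4,5,6,7]=20  [3,4,5,6,7]=10
  size 6 → [0,1,3,5,6,7]=6  [0,2,3,4,6,7]=30  [0,2,3,5,6,7]=18  [0,3,4,5,6,7]=18  [1,2,3,5,6,7]=18  [1,2,4,5,6,7]=30  [1,3,4,5,6,7]=18  [2,3,4,5,6,7]=60
  first=0(p) contributes 126
  first=1(r) contributes 126
  first=2(s) contributes 42
  first=4(q) contributes 42
|[w]| = 336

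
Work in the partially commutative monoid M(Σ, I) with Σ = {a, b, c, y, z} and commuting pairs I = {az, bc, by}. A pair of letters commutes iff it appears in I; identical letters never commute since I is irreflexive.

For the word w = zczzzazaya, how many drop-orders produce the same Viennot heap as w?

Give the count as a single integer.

15

piece 0:z — minimal
piece 1:c rests on {0:z}
piece 2:z rests on {1:c}
piece 3:z rests on {2:z}
piece 4:z rests on {3:z}
piece 5:a rests on {1:c}
piece 6:z rests on {4:z}
piece 7:a rests on {5:a}
piece 8:y rests on {6:z, 7:a}
piece 9:a rests on {8:y}
minimal pieces: {0:z}
ways to finish when only these pieces remain (= sum over removing one remaining piece with nothing left below it):
  1 left: {9}→1
  2 left: {8,9}→1
  3 left: {6,8,9}→1  {7,8,9}→1
  4 left: {4,6,8,9}→1  {5,7,8,9}→1  {6,7,8,9}→2
  5 left: {3,4,6,8,9}→1  {4,6,7,8,9}→3  {5,6,7,8,9}→3
  6 left: {2,3,4,6,8,9}→1  {3,4,6,7,8,9}→4  {4,5,6,7,8,9}→6
  7 left: {2,3,4,6,7,8,9}→5  {3,4,5,6,7,8,9}→10
  8 left: {2,3,4,5,6,7,8,9}→15
  placing 0:z first → 15 extensions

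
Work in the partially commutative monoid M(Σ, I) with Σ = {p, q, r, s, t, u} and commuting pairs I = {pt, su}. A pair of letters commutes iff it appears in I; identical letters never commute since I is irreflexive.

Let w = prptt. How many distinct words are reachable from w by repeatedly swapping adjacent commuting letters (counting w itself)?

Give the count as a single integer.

drop 0:p onto floor
drop 1:r onto {0:p}
drop 2:p onto {1:r}
drop 3:t onto {1:r}
drop 4:t onto {3:t}
ground layer = {0:p}
drop-orders for the pieces not yet dropped (sum over which currently-grounded one goes next):
  1 to go: {2} 1  {4} 1
  2 to go: {2,4} 2  {3,4} 1
  3 to go: {2,3,4} 3
  if 0:p drops first: 3 orders

3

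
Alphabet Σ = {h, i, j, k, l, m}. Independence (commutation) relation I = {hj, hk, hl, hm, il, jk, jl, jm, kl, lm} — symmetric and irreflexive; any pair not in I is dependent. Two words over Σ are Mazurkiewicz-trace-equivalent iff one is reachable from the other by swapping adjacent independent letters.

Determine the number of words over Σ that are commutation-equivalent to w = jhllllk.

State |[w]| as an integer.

210

0(j) covers ∅
1(h) covers ∅
2(l) covers ∅
3(l) covers 2:l
4(l) covers 3:l
5(l) covers 4:l
6(k) covers ∅
floor of heap: 0:j, 1:h, 2:l, 6:k
completions by unplaced set U, small U first (add the entries for U minus each lowest piece of U):
  |U|=1: {0}:1  {1}:1  {5}:1  {6}:1
  |U|=2: {0,1}:2  {0,5}:2  {0,6}:2  {1,5}:2  {1,6}:2  {4,5}:1  {5,6}:2
  |U|=3: {0,1,5}:6  {0,1,6}:6  {0,4,5}:3  {0,5,6}:6  {1,4,5}:3  {1,5,6}:6  {3,4,5}:1  {4,5,6}:3
  |U|=4: {0,1,4,5}:12  {0,1,5,6}:24  {0,3,4,5}:4  {0,4,5,6}:12  {1,3,4,5}:4  {1,4,5,6}:12  {2,3,4,5}:1  {3,4,5,6}:4
  |U|=5: {0,1,3,4,5}:20  {0,1,4,5,6}:60  {0,2,3,4,5}:5  {0,3,4,5,6}:20  {1,2,3,4,5}:5  {1,3,4,5,6}:20  {2,3,4,5,6}:5
  start at 0(j): 30
  start at 1(h): 30
  start at 2(l): 120
  start at 6(k): 30
sum over floor = 210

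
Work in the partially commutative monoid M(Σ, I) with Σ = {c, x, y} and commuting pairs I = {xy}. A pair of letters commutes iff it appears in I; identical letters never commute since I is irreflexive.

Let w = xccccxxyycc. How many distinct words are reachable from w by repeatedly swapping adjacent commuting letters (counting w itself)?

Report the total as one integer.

0(x) covers ∅
1(c) covers 0:x
2(c) covers 1:c
3(c) covers 2:c
4(c) covers 3:c
5(x) covers 4:c
6(x) covers 5:x
7(y) covers 4:c
8(y) covers 7:y
9(c) covers 6:x, 8:y
10(c) covers 9:c
floor of heap: 0:x
completions by unplaced set U, small U first (add the entries for U minus each lowest piece of U):
  |U|=1: {10}:1
  |U|=2: {9,10}:1
  |U|=3: {6,9,10}:1  {8,9,10}:1
  |U|=4: {5,6,9,10}:1  {6,8,9,10}:2  {7,8,9,10}:1
  |U|=5: {5,6,8,9,10}:3  {6,7,8,9,10}:3
  |U|=6: {5,6,7,8,9,10}:6
  |U|=7: {4,5,6,7,8,9,10}:6
  |U|=8: {3,4,5,6,7,8,9,10}:6
  |U|=9: {2,3,4,5,6,7,8,9,10}:6
  start at 0(x): 6

6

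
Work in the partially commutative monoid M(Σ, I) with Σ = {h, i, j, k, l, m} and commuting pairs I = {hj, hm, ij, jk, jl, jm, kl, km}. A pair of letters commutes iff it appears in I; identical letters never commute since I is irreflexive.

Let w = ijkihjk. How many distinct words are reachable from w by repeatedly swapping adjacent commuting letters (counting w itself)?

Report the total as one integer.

21

piece 0:i — minimal
piece 1:j — minimal
piece 2:k rests on {0:i}
piece 3:i rests on {2:k}
piece 4:h rests on {3:i}
piece 5:j rests on {1:j}
piece 6:k rests on {4:h}
minimal pieces: {0:i, 1:j}
ways to finish when only these pieces remain (= sum over removing one remaining piece with nothing left below it):
  1 left: {5}→1  {6}→1
  2 left: {1,5}→1  {4,6}→1  {5,6}→2
  3 left: {1,5,6}→3  {3,4,6}→1  {4,5,6}→3
  4 left: {1,4,5,6}→6  {2,3,4,6}→1  {3,4,5,6}→4
  5 left: {0,2,3,4,6}→1  {1,3,4,5,6}→10  {2,3,4,5,6}→5
  placing 0:i first → 15 extensions
  placing 1:j first → 6 extensions
total linear extensions = 21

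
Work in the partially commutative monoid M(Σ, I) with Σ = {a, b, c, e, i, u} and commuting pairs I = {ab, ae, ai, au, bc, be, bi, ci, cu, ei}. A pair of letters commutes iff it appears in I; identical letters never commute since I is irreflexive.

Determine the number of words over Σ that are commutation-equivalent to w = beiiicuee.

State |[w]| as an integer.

piece 0:b — minimal
piece 1:e — minimal
piece 2:i — minimal
piece 3:i rests on {2:i}
piece 4:i rests on {3:i}
piece 5:c rests on {1:e}
piece 6:u rests on {0:b, 1:e, 4:i}
piece 7:e rests on {5:c, 6:u}
piece 8:e rests on {7:e}
minimal pieces: {0:b, 1:e, 2:i}
ways to finish when only these pieces remain (= sum over removing one remaining piece with nothing left below it):
  1 left: {8}→1
  2 left: {7,8}→1
  3 left: {5,7,8}→1  {6,7,8}→1
  4 left: {0,6,7,8}→1  {4,6,7,8}→1  {5,6,7,8}→2
  5 left: {0,4,6,7,8}→2  {0,5,6,7,8}→3  {1,5,6,7,8}→2  {3,4,6,7,8}→1  {4,5,6,7,8}→3
  6 left: {0,1,5,6,7,8}→5  {0,3,4,6,7,8}→3  {0,4,5,6,7,8}→8  {1,4,5,6,7,8}→5  {2,3,4,6,7,8}→1  {3,4,5,6,7,8}→4
  7 left: {0,1,4,5,6,7,8}→18  {0,2,3,4,6,7,8}→4  {0,3,4,5,6,7,8}→15  {1,3,4,5,6,7,8}→9  {2,3,4,5,6,7,8}→5
  placing 0:b first → 14 extensions
  placing 1:e first → 24 extensions
  placing 2:i first → 42 extensions
total linear extensions = 80

80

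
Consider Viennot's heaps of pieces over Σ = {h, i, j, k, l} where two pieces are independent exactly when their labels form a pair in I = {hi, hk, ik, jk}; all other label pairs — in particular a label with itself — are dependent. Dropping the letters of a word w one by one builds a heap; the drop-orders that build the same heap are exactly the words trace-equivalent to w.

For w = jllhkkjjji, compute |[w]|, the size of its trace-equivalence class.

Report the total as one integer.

#0=j has no predecessor
#1=l depends on [0:j]
#2=l depends on [1:l]
#3=h depends on [2:l]
#4=k depends on [2:l]
#5=k depends on [4:k]
#6=j depends on [3:h]
#7=j depends on [6:j]
#8=j depends on [7:j]
#9=i depends on [8:j]
sources: [0:j]
N(rest) = Σ N(rest − s) over sources s of rest; N(one piece) = 1:
  size 1 → [5]=1  [9]=1
  size 2 → [4,5]=1  [5,9]=2  [8,9]=1
  size 3 → [4,5,9]=3  [5,8,9]=3  [7,8,9]=1
  size 4 → [4,5,8,9]=6  [5,7,8,9]=4  [6,7,8,9]=1
  size 5 → [3,6,7,8,9]=1  [4,5,7,8,9]=10  [5,6,7,8,9]=5
  size 6 → [3,5,6,7,8,9]=6  [4,5,6,7,8,9]=15
  size 7 → [3,4,5,6,7,8,9]=21
  size 8 → [2,3,4,5,6,7,8,9]=21
  first=0(j) contributes 21

21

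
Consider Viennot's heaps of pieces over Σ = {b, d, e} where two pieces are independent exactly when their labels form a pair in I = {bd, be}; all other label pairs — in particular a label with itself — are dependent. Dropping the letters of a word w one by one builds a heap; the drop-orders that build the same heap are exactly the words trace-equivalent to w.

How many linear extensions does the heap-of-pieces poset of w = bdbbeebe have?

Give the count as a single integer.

#0=b has no predecessor
#1=d has no predecessor
#2=b depends on [0:b]
#3=b depends on [2:b]
#4=e depends on [1:d]
#5=e depends on [4:e]
#6=b depends on [3:b]
#7=e depends on [5:e]
sources: [0:b, 1:d]
N(rest) = Σ N(rest − s) over sources s of rest; N(one piece) = 1:
  size 1 → [6]=1  [7]=1
  size 2 → [3,6]=1  [5,7]=1  [6,7]=2
  size 3 → [2,3,6]=1  [3,6,7]=3  [4,5,7]=1  [5,6,7]=3
  size 4 → [0,2,3,6]=1  [1,4,5,7]=1  [2,3,6,7]=4  [3,5,6,7]=6  [4,5,6,7]=4
  size 5 → [0,2,3,6,7]=5  [1,4,5,6,7]=5  [2,3,5,6,7]=10  [3,4,5,6,7]=10
  size 6 → [0,2,3,5,6,7]=15  [1,3,4,5,6,7]=15  [2,3,4,5,6,7]=20
  first=0(b) contributes 35
  first=1(d) contributes 35
|[w]| = 70

70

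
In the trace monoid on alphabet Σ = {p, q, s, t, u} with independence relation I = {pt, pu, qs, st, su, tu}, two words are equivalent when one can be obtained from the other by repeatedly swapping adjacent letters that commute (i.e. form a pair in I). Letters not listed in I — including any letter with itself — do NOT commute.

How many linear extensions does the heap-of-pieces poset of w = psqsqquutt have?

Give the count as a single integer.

216

#0=p has no predecessor
#1=s depends on [0:p]
#2=q depends on [0:p]
#3=s depends on [1:s]
#4=q depends on [2:q]
#5=q depends on [4:q]
#6=u depends on [5:q]
#7=u depends on [6:u]
#8=t depends on [5:q]
#9=t depends on [8:t]
sources: [0:p]
N(rest) = Σ N(rest − s) over sources s of rest; N(one piece) = 1:
  size 1 → [3]=1  [7]=1  [9]=1
  size 2 → [1,3]=1  [3,7]=2  [3,9]=2  [6,7]=1  [7,9]=2  [8,9]=1
  size 3 → [1,3,7]=3  [1,3,9]=3  [3,6,7]=3  [3,7,9]=6  [3,8,9]=3  [6,7,9]=3  [7,8,9]=3
  size 4 → [1,3,6,7]=6  [1,3,7,9]=12  [1,3,8,9]=6  [3,6,7,9]=12  [3,7,8,9]=12  [6,7,8,9]=6
  size 5 → [1,3,6,7,9]=30  [1,3,7,8,9]=30  [3,6,7,8,9]=30  [5,6,7,8,9]=6
  size 6 → [1,3,6,7,8,9]=90  [3,5,6,7,8,9]=36  [4,5,6,7,8,9]=6
  size 7 → [1,3,5,6,7,8,9]=126  [2,4,5,6,7,8,9]=6  [3,4,5,6,7,8,9]=42
  size 8 → [1,3,4,5,6,7,8,9]=168  [2,3,4,5,6,7,8,9]=48
  first=0(p) contributes 216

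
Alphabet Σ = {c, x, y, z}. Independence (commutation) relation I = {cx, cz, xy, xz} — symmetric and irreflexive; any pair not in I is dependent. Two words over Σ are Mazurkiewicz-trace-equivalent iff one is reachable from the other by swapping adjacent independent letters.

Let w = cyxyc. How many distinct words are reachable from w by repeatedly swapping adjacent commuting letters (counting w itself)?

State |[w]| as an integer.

5

0(c) covers ∅
1(y) covers 0:c
2(x) covers ∅
3(y) covers 1:y
4(c) covers 3:y
floor of heap: 0:c, 2:x
completions by unplaced set U, small U first (add the entries for U minus each lowest piece of U):
  |U|=1: {2}:1  {4}:1
  |U|=2: {2,4}:2  {3,4}:1
  |U|=3: {1,3,4}:1  {2,3,4}:3
  start at 0(c): 4
  start at 2(x): 1
sum over floor = 5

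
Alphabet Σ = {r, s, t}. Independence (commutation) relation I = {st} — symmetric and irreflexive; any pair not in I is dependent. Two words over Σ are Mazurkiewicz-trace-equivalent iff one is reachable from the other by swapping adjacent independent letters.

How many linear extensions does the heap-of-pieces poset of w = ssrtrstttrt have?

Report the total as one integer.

drop 0:s onto floor
drop 1:s onto {0:s}
drop 2:r onto {1:s}
drop 3:t onto {2:r}
drop 4:r onto {3:t}
drop 5:s onto {4:r}
drop 6:t onto {4:r}
drop 7:t onto {6:t}
drop 8:t onto {7:t}
drop 9:r onto {5:s, 8:t}
drop 10:t onto {9:r}
ground layer = {0:s}
drop-orders for the pieces not yet dropped (sum over which currently-grounded one goes next):
  1 to go: {10} 1
  2 to go: {9,10} 1
  3 to go: {5,9,10} 1  {8,9,10} 1
  4 to go: {5,8,9,10} 2  {7,8,9,10} 1
  5 to go: {5,7,8,9,10} 3  {6,7,8,9,10} 1
  6 to go: {5,6,7,8,9,10} 4
  7 to go: {4,5,6,7,8,9,10} 4
  8 to go: {3,4,5,6,7,8,9,10} 4
  9 to go: {2,3,4,5,6,7,8,9,10} 4
  if 0:s drops first: 4 orders

4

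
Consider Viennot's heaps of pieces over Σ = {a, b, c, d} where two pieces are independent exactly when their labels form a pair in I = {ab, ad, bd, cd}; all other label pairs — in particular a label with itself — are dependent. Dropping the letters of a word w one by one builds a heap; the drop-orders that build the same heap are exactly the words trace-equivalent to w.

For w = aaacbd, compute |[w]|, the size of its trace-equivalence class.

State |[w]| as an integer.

piece 0:a — minimal
piece 1:a rests on {0:a}
piece 2:a rests on {1:a}
piece 3:c rests on {2:a}
piece 4:b rests on {3:c}
piece 5:d — minimal
minimal pieces: {0:a, 5:d}
ways to finish when only these pieces remain (= sum over removing one remaining piece with nothing left below it):
  1 left: {4}→1  {5}→1
  2 left: {3,4}→1  {4,5}→2
  3 left: {2,3,4}→1  {3,4,5}→3
  4 left: {1,2,3,4}→1  {2,3,4,5}→4
  placing 0:a first → 5 extensions
  placing 5:d first → 1 extensions
total linear extensions = 6

6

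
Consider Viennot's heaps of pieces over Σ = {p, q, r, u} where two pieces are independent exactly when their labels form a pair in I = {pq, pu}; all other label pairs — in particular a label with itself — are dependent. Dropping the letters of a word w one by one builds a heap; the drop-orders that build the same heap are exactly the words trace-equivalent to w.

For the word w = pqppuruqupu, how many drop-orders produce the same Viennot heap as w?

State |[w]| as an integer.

50

#0=p has no predecessor
#1=q has no predecessor
#2=p depends on [0:p]
#3=p depends on [2:p]
#4=u depends on [1:q]
#5=r depends on [3:p, 4:u]
#6=u depends on [5:r]
#7=q depends on [6:u]
#8=u depends on [7:q]
#9=p depends on [5:r]
#10=u depends on [8:u]
sources: [0:p, 1:q]
N(rest) = Σ N(rest − s) over sources s of rest; N(one piece) = 1:
  size 1 → [9]=1  [10]=1
  size 2 → [8,10]=1  [9,10]=2
  size 3 → [7,8,10]=1  [8,9,10]=3
  size 4 → [6,7,8,10]=1  [7,8,9,10]=4
  size 5 → [6,7,8,9,10]=5
  size 6 → [5,6,7,8,9,10]=5
  size 7 → [3,5,6,7,8,9,10]=5  [4,5,6,7,8,9,10]=5
  size 8 → [1,4,5,6,7,8,9,10]=5  [2,3,5,6,7,8,9,10]=5  [3,4,5,6,7,8,9,10]=10
  size 9 → [0,2,3,5,6,7,8,9,10]=5  [1,3,4,5,6,7,8,9,10]=15  [2,3,4,5,6,7,8,9,10]=15
  first=0(p) contributes 30
  first=1(q) contributes 20
|[w]| = 50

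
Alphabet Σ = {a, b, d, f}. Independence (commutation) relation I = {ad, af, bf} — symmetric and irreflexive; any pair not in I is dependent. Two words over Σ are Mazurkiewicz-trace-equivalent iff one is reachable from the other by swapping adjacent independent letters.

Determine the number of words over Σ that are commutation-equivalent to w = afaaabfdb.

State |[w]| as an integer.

21

#0=a has no predecessor
#1=f has no predecessor
#2=a depends on [0:a]
#3=a depends on [2:a]
#4=a depends on [3:a]
#5=b depends on [4:a]
#6=f depends on [1:f]
#7=d depends on [5:b, 6:f]
#8=b depends on [7:d]
sources: [0:a, 1:f]
N(rest) = Σ N(rest − s) over sources s of rest; N(one piece) = 1:
  size 1 → [8]=1
  size 2 → [7,8]=1
  size 3 → [5,7,8]=1  [6,7,8]=1
  size 4 → [1,6,7,8]=1  [4,5,7,8]=1  [5,6,7,8]=2
  size 5 → [1,5,6,7,8]=3  [3,4,5,7,8]=1  [4,5,6,7,8]=3
  size 6 → [1,4,5,6,7,8]=6  [2,3,4,5,7,8]=1  [3,4,5,6,7,8]=4
  size 7 → [0,2,3,4,5,7,8]=1  [1,3,4,5,6,7,8]=10  [2,3,4,5,6,7,8]=5
  first=0(a) contributes 15
  first=1(f) contributes 6
|[w]| = 21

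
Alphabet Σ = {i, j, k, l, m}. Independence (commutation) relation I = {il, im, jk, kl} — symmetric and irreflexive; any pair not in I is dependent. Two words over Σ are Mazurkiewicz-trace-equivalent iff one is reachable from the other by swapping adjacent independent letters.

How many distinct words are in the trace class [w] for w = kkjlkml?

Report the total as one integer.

10

0(k) covers ∅
1(k) covers 0:k
2(j) covers ∅
3(l) covers 2:j
4(k) covers 1:k
5(m) covers 3:l, 4:k
6(l) covers 5:m
floor of heap: 0:k, 2:j
completions by unplaced set U, small U first (add the entries for U minus each lowest piece of U):
  |U|=1: {6}:1
  |U|=2: {5,6}:1
  |U|=3: {3,5,6}:1  {4,5,6}:1
  |U|=4: {1,4,5,6}:1  {2,3,5,6}:1  {3,4,5,6}:2
  |U|=5: {0,1,4,5,6}:1  {1,3,4,5,6}:3  {2,3,4,5,6}:3
  start at 0(k): 6
  start at 2(j): 4
sum over floor = 10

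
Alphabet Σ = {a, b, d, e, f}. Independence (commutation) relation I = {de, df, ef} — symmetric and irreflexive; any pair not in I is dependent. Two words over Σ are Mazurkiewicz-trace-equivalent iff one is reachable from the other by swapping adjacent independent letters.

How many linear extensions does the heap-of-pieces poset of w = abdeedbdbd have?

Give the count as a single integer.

6

0(a) covers ∅
1(b) covers 0:a
2(d) covers 1:b
3(e) covers 1:b
4(e) covers 3:e
5(d) covers 2:d
6(b) covers 4:e, 5:d
7(d) covers 6:b
8(b) covers 7:d
9(d) covers 8:b
floor of heap: 0:a
completions by unplaced set U, small U first (add the entries for U minus each lowest piece of U):
  |U|=1: {9}:1
  |U|=2: {8,9}:1
  |U|=3: {7,8,9}:1
  |U|=4: {6,7,8,9}:1
  |U|=5: {4,6,7,8,9}:1  {5,6,7,8,9}:1
  |U|=6: {2,5,6,7,8,9}:1  {3,4,6,7,8,9}:1  {4,5,6,7,8,9}:2
  |U|=7: {2,4,5,6,7,8,9}:3  {3,4,5,6,7,8,9}:3
  |U|=8: {2,3,4,5,6,7,8,9}:6
  start at 0(a): 6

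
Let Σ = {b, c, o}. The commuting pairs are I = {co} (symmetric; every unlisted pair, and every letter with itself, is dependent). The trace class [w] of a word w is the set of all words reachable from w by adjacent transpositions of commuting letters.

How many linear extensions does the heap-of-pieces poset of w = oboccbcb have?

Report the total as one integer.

3

drop 0:o onto floor
drop 1:b onto {0:o}
drop 2:o onto {1:b}
drop 3:c onto {1:b}
drop 4:c onto {3:c}
drop 5:b onto {2:o, 4:c}
drop 6:c onto {5:b}
drop 7:b onto {6:c}
ground layer = {0:o}
drop-orders for the pieces not yet dropped (sum over which currently-grounded one goes next):
  1 to go: {7} 1
  2 to go: {6,7} 1
  3 to go: {5,6,7} 1
  4 to go: {2,5,6,7} 1  {4,5,6,7} 1
  5 to go: {2,4,5,6,7} 2  {3,4,5,6,7} 1
  6 to go: {2,3,4,5,6,7} 3
  if 0:o drops first: 3 orders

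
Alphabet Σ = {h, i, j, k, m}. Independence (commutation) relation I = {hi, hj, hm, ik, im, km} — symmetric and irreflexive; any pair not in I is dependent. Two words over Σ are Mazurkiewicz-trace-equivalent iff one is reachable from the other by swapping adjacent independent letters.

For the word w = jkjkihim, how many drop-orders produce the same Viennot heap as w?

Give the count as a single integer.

30

#0=j has no predecessor
#1=k depends on [0:j]
#2=j depends on [1:k]
#3=k depends on [2:j]
#4=i depends on [2:j]
#5=h depends on [3:k]
#6=i depends on [4:i]
#7=m depends on [2:j]
sources: [0:j]
N(rest) = Σ N(rest − s) over sources s of rest; N(one piece) = 1:
  size 1 → [5]=1  [6]=1  [7]=1
  size 2 → [3,5]=1  [4,6]=1  [5,6]=2  [5,7]=2  [6,7]=2
  size 3 → [3,5,6]=3  [3,5,7]=3  [4,5,6]=3  [4,6,7]=3  [5,6,7]=6
  size 4 → [3,4,5,6]=6  [3,5,6,7]=12  [4,5,6,7]=12
  size 5 → [3,4,5,6,7]=30
  size 6 → [2,3,4,5,6,7]=30
  first=0(j) contributes 30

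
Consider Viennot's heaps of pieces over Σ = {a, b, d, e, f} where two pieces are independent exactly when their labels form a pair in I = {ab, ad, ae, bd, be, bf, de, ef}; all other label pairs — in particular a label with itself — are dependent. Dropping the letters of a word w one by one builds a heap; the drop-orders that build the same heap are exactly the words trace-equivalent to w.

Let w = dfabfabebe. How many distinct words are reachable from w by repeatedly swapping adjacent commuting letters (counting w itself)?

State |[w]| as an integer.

2520

0(d) covers ∅
1(f) covers 0:d
2(a) covers 1:f
3(b) covers ∅
4(f) covers 2:a
5(a) covers 4:f
6(b) covers 3:b
7(e) covers ∅
8(b) covers 6:b
9(e) covers 7:e
floor of heap: 0:d, 3:b, 7:e
completions by unplaced set U, small U first (add the entries for U minus each lowest piece of U):
  |U|=1: {5}:1  {8}:1  {9}:1
  |U|=2: {4,5}:1  {5,8}:2  {5,9}:2  {6,8}:1  {7,9}:1  {8,9}:2
  |U|=3: {2,4,5}:1  {3,6,8}:1  {4,5,8}:3  {4,5,9}:3  {5,6,8}:3  {5,7,9}:3  {5,8,9}:6  {6,8,9}:3  {7,8,9}:3
  |U|=4: {1,2,4,5}:1  {2,4,5,8}:4  {2,4,5,9}:4  {3,5,6,8}:4  {3,6,8,9}:4  {4,5,6,8}:6  {4,5,7,9}:6  {4,5,8,9}:12  {5,6,8,9}:12  {5,7,8,9}:12  {6,7,8,9}:6
  |U|=5: {0,1,2,4,5}:1  {1,2,4,5,8}:5  {1,2,4,5,9}:5  {2,4,5,6,8}:10  {2,4,5,7,9}:10  {2,4,5,8,9}:20  {3,4,5,6,8}:10  {3,5,6,8,9}:20  {3,6,7,8,9}:10  {4,5,6,8,9}:30  {4,5,7,8,9}:30  {5,6,7,8,9}:30
  |U|=6: {0,1,2,4,5,8}:6  {0,1,2,4,5,9}:6  {1,2,4,5,6,8}:15  {1,2,4,5,7,9}:15  {1,2,4,5,8,9}:30  {2,3,4,5,6,8}:20  {2,4,5,6,8,9}:60  {2,4,5,7,8,9}:60  {3,4,5,6,8,9}:60  {3,5,6,7,8,9}:60  {4,5,6,7,8,9}:90
  |U|=7: {0,1,2,4,5,6,8}:21  {0,1,2,4,5,7,9}:21  {0,1,2,4,5,8,9}:42  {1,2,3,4,5,6,8}:35  {1,2,4,5,6,8,9}:105  {1,2,4,5,7,8,9}:105  {2,3,4,5,6,8,9}:140  {2,4,5,6,7,8,9}:210  {3,4,5,6,7,8,9}:210
  |U|=8: {0,1,2,3,4,5,6,8}:56  {0,1,2,4,5,6,8,9}:168  {0,1,2,4,5,7,8,9}:168  {1,2,3,4,5,6,8,9}:280  {1,2,4,5,6,7,8,9}:420  {2,3,4,5,6,7,8,9}:560
  start at 0(d): 1260
  start at 3(b): 756
  start at 7(e): 504
sum over floor = 2520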